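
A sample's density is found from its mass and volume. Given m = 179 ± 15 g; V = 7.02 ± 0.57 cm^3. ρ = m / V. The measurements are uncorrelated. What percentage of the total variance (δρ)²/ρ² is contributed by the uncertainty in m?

51.6%

(δρ/ρ)² = (1·δm/m)² + (-1·δV/V)²
  m term: (1×0.0838)² = 0.00702
  V term: (-1×0.0812)² = 0.00659
Total = 0.0136. Share from m = 0.00702/0.0136 = 0.516.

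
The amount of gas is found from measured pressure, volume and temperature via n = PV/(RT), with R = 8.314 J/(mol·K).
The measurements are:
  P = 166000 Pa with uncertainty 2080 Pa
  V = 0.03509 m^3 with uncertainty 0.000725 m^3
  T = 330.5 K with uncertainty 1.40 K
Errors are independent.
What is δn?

Since n is a product/quotient, work with relative uncertainties:
  (1·δP/P)² = (1×0.0125)² = 0.000157;  (1·δV/V)² = (1×0.0207)² = 0.000427;  (-1·δT/T)² = (-1×0.00424)² = 1.79e-05
δn/n = √(0.000602) = 0.0245
n = 2.120 mol, so δn = 0.0245 × 2.120 = 0.0520 mol.

0.0520 mol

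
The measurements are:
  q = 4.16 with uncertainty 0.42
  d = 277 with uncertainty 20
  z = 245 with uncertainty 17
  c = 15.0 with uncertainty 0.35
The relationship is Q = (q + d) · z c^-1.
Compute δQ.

469

Let u = q + d = 281. δu = √(δq² + δd²) = √(0.176 + 400) = 20.0, so δu/u = 0.0711.
Q is then a monomial in u, z, c:
δQ/Q = √((δu/u)² + (1·δz/z)² + (-1·δc/c)²) = √(0.00506 + 0.00481 + 0.000544) = 0.102
Q = 4590, so δQ = 0.102 × 4590 = 469.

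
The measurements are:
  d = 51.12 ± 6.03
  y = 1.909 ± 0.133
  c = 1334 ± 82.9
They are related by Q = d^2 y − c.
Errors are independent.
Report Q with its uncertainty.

Let p = d^2·y = 4989. δp/p = √((2·δd/d)² + (1·δy/y)²) = √(0.0557 + 0.00485) = 0.246, so δp = 1230.
Q = p − c: δQ = √(δp² + δc²) = √(1.51e+06 + 6870) = 1230
Q = 3655.

3655 ± 1230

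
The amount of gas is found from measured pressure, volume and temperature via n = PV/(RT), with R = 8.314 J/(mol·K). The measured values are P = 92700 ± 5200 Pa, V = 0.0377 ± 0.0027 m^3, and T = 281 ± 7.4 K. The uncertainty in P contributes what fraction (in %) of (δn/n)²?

(δn/n)² = (1·δP/P)² + (1·δV/V)² + (-1·δT/T)²
  P term: (1×0.0561)² = 0.00315
  V term: (1×0.0716)² = 0.00513
  T term: (-1×0.0263)² = 0.000694
Total = 0.00897. Share from P = 0.00315/0.00897 = 0.351.

35.1%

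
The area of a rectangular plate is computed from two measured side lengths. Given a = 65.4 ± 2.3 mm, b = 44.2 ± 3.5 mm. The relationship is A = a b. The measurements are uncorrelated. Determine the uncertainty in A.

250 mm^2

Products/powers → add relative errors in quadrature, weighted by exponent:
  (1·δa/a)² = (1×0.0352)² = 0.00124;  (1·δb/b)² = (1×0.0792)² = 0.00627
δA/A = √(0.00751) = 0.0866
A = 2890 mm^2, so δA = 0.0866 × 2890 = 250 mm^2.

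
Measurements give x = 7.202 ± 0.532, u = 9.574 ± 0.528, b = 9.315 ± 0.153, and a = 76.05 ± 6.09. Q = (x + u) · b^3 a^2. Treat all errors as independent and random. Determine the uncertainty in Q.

Let w = x + u = 16.78. δw = √(δx² + δu²) = √(0.283 + 0.279) = 0.750, so δw/w = 0.0447.
Q is then a monomial in w, b, a:
δQ/Q = √((δw/w)² + (3·δb/b)² + (2·δa/a)²) = √(0.00200 + 0.00243 + 0.0257) = 0.173
Q = 7.842e+07, so δQ = 0.173 × 7.842e+07 = 1.36e+07.

1.36e+07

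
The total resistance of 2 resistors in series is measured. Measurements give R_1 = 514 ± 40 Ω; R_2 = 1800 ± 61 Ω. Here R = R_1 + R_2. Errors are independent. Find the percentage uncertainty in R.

3.15%

Absolute uncertainties add in quadrature for a linear combination:
  (δR_1)² = 1600;  (δR_2)² = 3720
δR = √(5320) = 72.9 Ω
R = 2310 Ω, so δR/R = 72.9/2310 = 0.0315.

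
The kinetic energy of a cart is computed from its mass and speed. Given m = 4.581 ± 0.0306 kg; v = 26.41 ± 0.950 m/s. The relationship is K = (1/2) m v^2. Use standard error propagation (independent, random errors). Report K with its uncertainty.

For a monomial K ∝ m, v^2, fractional errors add in quadrature:
  (1·δm/m)² = (1×0.00668)² = 4.46e-05;  (2·δv/v)² = (2×0.0360)² = 0.00518
δK/K = √(0.00522) = 0.0723
K = 1598 J, so δK = 0.0723 × 1598 = 115 J.

1598 ± 115 J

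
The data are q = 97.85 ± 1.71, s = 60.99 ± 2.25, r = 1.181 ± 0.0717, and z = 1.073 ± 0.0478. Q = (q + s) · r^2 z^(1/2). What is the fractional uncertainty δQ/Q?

Let u = q + s = 158.8. δu = √(δq² + δs²) = √(2.92 + 5.06) = 2.83, so δu/u = 0.0178.
Q is then a monomial in u, r, z:
δQ/Q = √((δu/u)² + (2·δr/r)² + (½·δz/z)²) = √(0.000317 + 0.0147 + 0.000496) = 0.125

0.125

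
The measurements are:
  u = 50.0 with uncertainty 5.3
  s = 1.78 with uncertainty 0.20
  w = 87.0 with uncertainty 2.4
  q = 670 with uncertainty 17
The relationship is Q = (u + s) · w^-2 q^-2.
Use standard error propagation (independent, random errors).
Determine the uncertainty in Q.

1.93e-09

Let h = u + s = 51.8. δh = √(δu² + δs²) = √(28.1 + 0.0400) = 5.30, so δh/h = 0.102.
Q is then a monomial in h, w, q:
δQ/Q = √((δh/h)² + (-2·δw/w)² + (-2·δq/q)²) = √(0.0105 + 0.00304 + 0.00258) = 0.127
Q = 1.52e-08, so δQ = 0.127 × 1.52e-08 = 1.93e-09.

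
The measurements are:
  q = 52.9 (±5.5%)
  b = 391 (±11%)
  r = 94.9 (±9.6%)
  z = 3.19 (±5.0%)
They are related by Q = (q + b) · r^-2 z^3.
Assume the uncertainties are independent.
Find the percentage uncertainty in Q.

Let u = q + b = 444. δu = √(δq² + δb²) = √(8.47 + 1850) = 43.1, so δu/u = 0.0971.
Q is then a monomial in u, r, z:
δQ/Q = √((δu/u)² + (-2·δr/r)² + (3·δz/z)²) = √(0.00943 + 0.0369 + 0.0225) = 0.262

26.2%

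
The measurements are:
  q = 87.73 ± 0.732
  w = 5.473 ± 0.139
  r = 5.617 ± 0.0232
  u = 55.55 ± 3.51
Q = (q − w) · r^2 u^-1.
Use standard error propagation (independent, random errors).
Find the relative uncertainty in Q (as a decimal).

0.0644

Let h = q − w = 82.26. δh = √(δq² + δw²) = √(0.536 + 0.0193) = 0.745, so δh/h = 0.00906.
Q is then a monomial in h, r, u:
δQ/Q = √((δh/h)² + (2·δr/r)² + (-1·δu/u)²) = √(8.2e-05 + 6.82e-05 + 0.00399) = 0.0644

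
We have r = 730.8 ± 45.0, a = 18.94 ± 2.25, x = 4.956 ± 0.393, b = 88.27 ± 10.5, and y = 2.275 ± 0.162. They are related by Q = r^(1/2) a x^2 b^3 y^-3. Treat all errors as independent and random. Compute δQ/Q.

0.462

For a monomial Q ∝ r^(1/2), a, x^2, b^3, y^-3, fractional errors add in quadrature:
  (½·δr/r)² = (0.5×0.0616)² = 0.000948;  (1·δa/a)² = (1×0.119)² = 0.0141;  (2·δx/x)² = (2×0.0793)² = 0.0252;  (3·δb/b)² = (3×0.119)² = 0.127;  (-3·δy/y)² = (-3×0.0712)² = 0.0456
δQ/Q = √(0.213) = 0.462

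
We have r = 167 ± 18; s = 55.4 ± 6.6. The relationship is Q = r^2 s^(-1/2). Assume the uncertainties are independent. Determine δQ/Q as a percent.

22.4%

Products/powers → add relative errors in quadrature, weighted by exponent:
  (2·δr/r)² = (2×0.108)² = 0.0465;  (−½·δs/s)² = (-0.5×0.119)² = 0.00355
δQ/Q = √(0.0500) = 0.224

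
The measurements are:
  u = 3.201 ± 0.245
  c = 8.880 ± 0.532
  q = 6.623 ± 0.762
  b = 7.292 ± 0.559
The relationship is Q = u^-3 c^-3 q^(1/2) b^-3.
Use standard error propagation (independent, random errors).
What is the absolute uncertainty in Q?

Since Q is a product/quotient, work with relative uncertainties:
  (-3·δu/u)² = (-3×0.0765)² = 0.0527;  (-3·δc/c)² = (-3×0.0599)² = 0.0323;  (½·δq/q)² = (0.5×0.115)² = 0.00331;  (-3·δb/b)² = (-3×0.0767)² = 0.0529
δQ/Q = √(0.141) = 0.376
Q = 2.89e-07, so δQ = 0.376 × 2.89e-07 = 1.09e-07.

1.09e-07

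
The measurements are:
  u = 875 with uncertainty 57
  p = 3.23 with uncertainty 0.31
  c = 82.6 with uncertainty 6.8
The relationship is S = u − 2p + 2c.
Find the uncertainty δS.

Sums and differences: (δS)² = Σ (cᵢ δxᵢ)².
  (δu)² = 3250;  (2·δp)² = 0.384;  (2·δc)² = 185
δS = √(3430) = 58.6

58.6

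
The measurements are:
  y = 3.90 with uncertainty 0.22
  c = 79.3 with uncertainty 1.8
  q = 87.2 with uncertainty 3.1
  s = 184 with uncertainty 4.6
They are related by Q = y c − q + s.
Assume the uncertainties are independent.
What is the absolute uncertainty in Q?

19.6

Let p = y·c = 309. δp/p = √((1·δy/y)² + (1·δc/c)²) = √(0.00318 + 0.000515) = 0.0608, so δp = 18.8.
Q = p − q + s: δQ = √(δp² + δq² + δs²) = √(354 + 9.61 + 21.2) = 19.6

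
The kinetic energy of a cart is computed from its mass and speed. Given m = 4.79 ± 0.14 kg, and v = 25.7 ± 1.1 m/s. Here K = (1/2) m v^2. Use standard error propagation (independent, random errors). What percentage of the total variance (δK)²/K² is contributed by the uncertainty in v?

89.6%

(δK/K)² = (1·δm/m)² + (2·δv/v)²
  m term: (1×0.0292)² = 0.000854
  v term: (2×0.0428)² = 0.00733
Total = 0.00818. Share from v = 0.00733/0.00818 = 0.896.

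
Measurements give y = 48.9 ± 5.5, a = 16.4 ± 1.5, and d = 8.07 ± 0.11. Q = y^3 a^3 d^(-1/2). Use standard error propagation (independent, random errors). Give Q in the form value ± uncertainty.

Products/powers → add relative errors in quadrature, weighted by exponent:
  (3·δy/y)² = (3×0.112)² = 0.114;  (3·δa/a)² = (3×0.0915)² = 0.0753;  (−½·δd/d)² = (-0.5×0.0136)² = 4.64e-05
δQ/Q = √(0.189) = 0.435
Q = 1.82e+08, so δQ = 0.435 × 1.82e+08 = 7.9e+07.

(1.82 ± 0.790) × 10^8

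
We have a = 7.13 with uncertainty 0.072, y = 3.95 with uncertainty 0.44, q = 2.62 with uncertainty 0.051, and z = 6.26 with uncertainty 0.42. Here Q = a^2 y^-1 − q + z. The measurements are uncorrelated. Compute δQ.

1.52

Let p = a^2·y^-1 = 12.9. δp/p = √((2·δa/a)² + (-1·δy/y)²) = √(0.000408 + 0.0124) = 0.113, so δp = 1.46.
Q = p − q + z: δQ = √(δp² + δq² + δz²) = √(2.12 + 0.00260 + 0.176) = 1.52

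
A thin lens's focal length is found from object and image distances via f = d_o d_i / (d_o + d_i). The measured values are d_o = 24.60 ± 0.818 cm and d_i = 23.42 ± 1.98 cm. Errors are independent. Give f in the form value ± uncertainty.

∂f/∂d_o = (d_i/(d_o+d_i))² = 0.238;  ∂f/∂d_i = (d_o/(d_o+d_i))² = 0.262
δf = √((∂f/∂d_o · δd_o)² + (∂f/∂d_i · δd_i)²) = √(0.0379 + 0.270) = 0.555 cm
f = 12.00 cm.

12.00 ± 0.555 cm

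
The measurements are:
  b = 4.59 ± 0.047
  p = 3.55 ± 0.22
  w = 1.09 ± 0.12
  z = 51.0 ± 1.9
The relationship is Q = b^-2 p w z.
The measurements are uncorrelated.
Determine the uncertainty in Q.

Since Q is a product/quotient, work with relative uncertainties:
  (-2·δb/b)² = (-2×0.0102)² = 0.000419;  (1·δp/p)² = (1×0.0620)² = 0.00384;  (1·δw/w)² = (1×0.110)² = 0.0121;  (1·δz/z)² = (1×0.0373)² = 0.00139
δQ/Q = √(0.0178) = 0.133
Q = 9.37, so δQ = 0.133 × 9.37 = 1.25.

1.25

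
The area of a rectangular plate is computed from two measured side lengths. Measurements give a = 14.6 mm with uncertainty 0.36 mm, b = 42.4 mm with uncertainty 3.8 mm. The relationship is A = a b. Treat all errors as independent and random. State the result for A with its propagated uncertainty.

619 ± 57.5 mm^2

For a monomial A ∝ a, b, fractional errors add in quadrature:
  (1·δa/a)² = (1×0.0247)² = 0.000608;  (1·δb/b)² = (1×0.0896)² = 0.00803
δA/A = √(0.00864) = 0.0930
A = 619 mm^2, so δA = 0.0930 × 619 = 57.5 mm^2.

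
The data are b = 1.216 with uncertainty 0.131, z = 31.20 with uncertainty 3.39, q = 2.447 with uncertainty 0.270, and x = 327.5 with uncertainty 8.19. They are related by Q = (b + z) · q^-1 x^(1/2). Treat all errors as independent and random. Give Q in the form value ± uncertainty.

239.7 ± 36.6

Let u = b + z = 32.42. δu = √(δb² + δz²) = √(0.0172 + 11.5) = 3.39, so δu/u = 0.105.
Q is then a monomial in u, q, x:
δQ/Q = √((δu/u)² + (-1·δq/q)² + (½·δx/x)²) = √(0.0110 + 0.0122 + 0.000156) = 0.153
Q = 239.7, so δQ = 0.153 × 239.7 = 36.6.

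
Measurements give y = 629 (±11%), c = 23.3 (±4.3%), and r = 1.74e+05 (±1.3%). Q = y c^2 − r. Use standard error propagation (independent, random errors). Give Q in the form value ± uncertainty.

(1.67 ± 0.477) × 10^5

Let p = y·c^2 = 3.41e+05. δp/p = √((1·δy/y)² + (2·δc/c)²) = √(0.0121 + 0.00740) = 0.140, so δp = 47700.
Q = p − r: δQ = √(δp² + δr²) = √(2.27e+09 + 5.12e+06) = 47700
Q = 1.67e+05.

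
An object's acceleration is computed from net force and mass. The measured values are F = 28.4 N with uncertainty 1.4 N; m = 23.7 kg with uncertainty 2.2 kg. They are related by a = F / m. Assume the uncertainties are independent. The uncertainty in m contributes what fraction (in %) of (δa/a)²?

78.0%

(δa/a)² = (1·δF/F)² + (-1·δm/m)²
  F term: (1×0.0493)² = 0.00243
  m term: (-1×0.0928)² = 0.00862
Total = 0.0110. Share from m = 0.00862/0.0110 = 0.780.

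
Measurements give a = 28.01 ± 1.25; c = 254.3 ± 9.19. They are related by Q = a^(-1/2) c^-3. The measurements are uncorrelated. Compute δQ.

1.27e-09

Q is a product of powers, so relative uncertainties combine in quadrature:
  (−½·δa/a)² = (-0.5×0.0446)² = 0.000498;  (-3·δc/c)² = (-3×0.0361)² = 0.0118
δQ/Q = √(0.0123) = 0.111
Q = 1.149e-08, so δQ = 0.111 × 1.149e-08 = 1.27e-09.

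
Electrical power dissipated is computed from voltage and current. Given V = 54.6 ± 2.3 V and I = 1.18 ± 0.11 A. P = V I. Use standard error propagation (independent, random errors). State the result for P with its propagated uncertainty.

64.4 ± 6.59 W

Each factor contributes (exponent × relative error)² to (δP/P)²:
  (1·δV/V)² = (1×0.0421)² = 0.00177;  (1·δI/I)² = (1×0.0932)² = 0.00869
δP/P = √(0.0105) = 0.102
P = 64.4 W, so δP = 0.102 × 64.4 = 6.59 W.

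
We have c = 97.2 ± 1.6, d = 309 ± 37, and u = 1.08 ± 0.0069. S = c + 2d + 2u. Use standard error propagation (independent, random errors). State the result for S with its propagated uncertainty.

Each term contributes (cᵢ δxᵢ)² to (δS)²:
  (δc)² = 2.56;  (2·δd)² = 5480;  (2·δu)² = 0.000190
δS = √(5480) = 74.0
S = 717.

717 ± 74.0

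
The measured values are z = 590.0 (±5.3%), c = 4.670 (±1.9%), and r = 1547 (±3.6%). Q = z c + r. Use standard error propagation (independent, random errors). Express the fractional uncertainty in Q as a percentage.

Let p = z·c = 2755. δp/p = √((1·δz/z)² + (1·δc/c)²) = √(0.00281 + 0.000361) = 0.0563, so δp = 155.
Q = p + r: δQ = √(δp² + δr²) = √(24100 + 3100) = 165
Q = 4302, so δQ/Q = 165/4302 = 0.0383.

3.83%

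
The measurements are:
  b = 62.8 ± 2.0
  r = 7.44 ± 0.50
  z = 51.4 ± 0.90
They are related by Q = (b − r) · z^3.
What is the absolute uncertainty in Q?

4.84e+05

Let u = b − r = 55.4. δu = √(δb² + δr²) = √(4.00 + 0.250) = 2.06, so δu/u = 0.0372.
Q is then a monomial in u, z:
δQ/Q = √((δu/u)² + (3·δz/z)²) = √(0.00139 + 0.00276) = 0.0644
Q = 7.52e+06, so δQ = 0.0644 × 7.52e+06 = 4.84e+05.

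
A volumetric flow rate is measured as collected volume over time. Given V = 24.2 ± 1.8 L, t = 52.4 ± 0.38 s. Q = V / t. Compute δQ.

0.0345 L/s

Since Q is a product/quotient, work with relative uncertainties:
  (1·δV/V)² = (1×0.0744)² = 0.00553;  (-1·δt/t)² = (-1×0.00725)² = 5.26e-05
δQ/Q = √(0.00558) = 0.0747
Q = 0.462 L/s, so δQ = 0.0747 × 0.462 = 0.0345 L/s.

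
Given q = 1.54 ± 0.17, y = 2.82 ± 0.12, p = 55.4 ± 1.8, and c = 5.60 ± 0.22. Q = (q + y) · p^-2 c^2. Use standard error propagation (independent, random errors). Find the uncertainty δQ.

0.00502

Let u = q + y = 4.36. δu = √(δq² + δy²) = √(0.0289 + 0.0144) = 0.208, so δu/u = 0.0477.
Q is then a monomial in u, p, c:
δQ/Q = √((δu/u)² + (-2·δp/p)² + (2·δc/c)²) = √(0.00228 + 0.00422 + 0.00617) = 0.113
Q = 0.0445, so δQ = 0.113 × 0.0445 = 0.00502.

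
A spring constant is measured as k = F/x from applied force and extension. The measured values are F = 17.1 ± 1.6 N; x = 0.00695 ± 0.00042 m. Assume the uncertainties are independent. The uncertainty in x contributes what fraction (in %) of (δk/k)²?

29.4%

(δk/k)² = (1·δF/F)² + (-1·δx/x)²
  F term: (1×0.0936)² = 0.00875
  x term: (-1×0.0604)² = 0.00365
Total = 0.0124. Share from x = 0.00365/0.0124 = 0.294.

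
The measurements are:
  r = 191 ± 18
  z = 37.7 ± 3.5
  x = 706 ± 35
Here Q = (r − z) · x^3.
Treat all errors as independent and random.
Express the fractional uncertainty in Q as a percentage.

Let u = r − z = 153. δu = √(δr² + δz²) = √(324 + 12.2) = 18.3, so δu/u = 0.120.
Q is then a monomial in u, x:
δQ/Q = √((δu/u)² + (3·δx/x)²) = √(0.0143 + 0.0221) = 0.191

19.1%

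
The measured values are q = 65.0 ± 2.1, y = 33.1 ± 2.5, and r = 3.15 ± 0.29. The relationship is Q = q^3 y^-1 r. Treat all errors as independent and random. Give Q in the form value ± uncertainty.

26100 ± 4010

Since Q is a product/quotient, work with relative uncertainties:
  (3·δq/q)² = (3×0.0323)² = 0.00939;  (-1·δy/y)² = (-1×0.0755)² = 0.00570;  (1·δr/r)² = (1×0.0921)² = 0.00848
δQ/Q = √(0.0236) = 0.154
Q = 26100, so δQ = 0.154 × 26100 = 4010.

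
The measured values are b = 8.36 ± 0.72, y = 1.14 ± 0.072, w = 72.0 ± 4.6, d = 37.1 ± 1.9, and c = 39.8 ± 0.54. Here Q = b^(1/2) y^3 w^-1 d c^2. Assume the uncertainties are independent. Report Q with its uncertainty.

Relative error in a monomial: (δQ/Q)² = Σ (nᵢ · δxᵢ/xᵢ)².
  (½·δb/b)² = (0.5×0.0861)² = 0.00185;  (3·δy/y)² = (3×0.0632)² = 0.0359;  (-1·δw/w)² = (-1×0.0639)² = 0.00408;  (1·δd/d)² = (1×0.0512)² = 0.00262;  (2·δc/c)² = (2×0.0136)² = 0.000736
δQ/Q = √(0.0452) = 0.213
Q = 3500, so δQ = 0.213 × 3500 = 743.

3500 ± 743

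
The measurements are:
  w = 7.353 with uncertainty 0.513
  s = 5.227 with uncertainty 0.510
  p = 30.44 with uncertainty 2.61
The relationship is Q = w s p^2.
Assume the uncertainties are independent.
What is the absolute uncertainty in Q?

Products/powers → add relative errors in quadrature, weighted by exponent:
  (1·δw/w)² = (1×0.0698)² = 0.00487;  (1·δs/s)² = (1×0.0976)² = 0.00952;  (2·δp/p)² = (2×0.0857)² = 0.0294
δQ/Q = √(0.0438) = 0.209
Q = 35610, so δQ = 0.209 × 35610 = 7450.

7450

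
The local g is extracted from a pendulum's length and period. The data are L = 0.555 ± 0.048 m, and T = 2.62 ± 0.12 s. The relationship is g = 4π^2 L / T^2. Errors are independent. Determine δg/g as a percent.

12.6%

Products/powers → add relative errors in quadrature, weighted by exponent:
  (1·δL/L)² = (1×0.0865)² = 0.00748;  (-2·δT/T)² = (-2×0.0458)² = 0.00839
δg/g = √(0.0159) = 0.126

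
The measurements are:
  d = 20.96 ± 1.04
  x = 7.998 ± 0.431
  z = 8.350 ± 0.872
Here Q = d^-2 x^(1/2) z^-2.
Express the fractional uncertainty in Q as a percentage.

Products/powers → add relative errors in quadrature, weighted by exponent:
  (-2·δd/d)² = (-2×0.0496)² = 0.00985;  (½·δx/x)² = (0.5×0.0539)² = 0.000726;  (-2·δz/z)² = (-2×0.104)² = 0.0436
δQ/Q = √(0.0542) = 0.233

23.3%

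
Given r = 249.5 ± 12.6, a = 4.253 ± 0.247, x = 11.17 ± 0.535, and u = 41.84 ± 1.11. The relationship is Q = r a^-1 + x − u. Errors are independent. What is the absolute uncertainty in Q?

Let p = r·a^-1 = 58.66. δp/p = √((1·δr/r)² + (-1·δa/a)²) = √(0.00255 + 0.00337) = 0.0770, so δp = 4.51.
Q = p + x − u: δQ = √(δp² + δx² + δu²) = √(20.4 + 0.286 + 1.23) = 4.68

4.68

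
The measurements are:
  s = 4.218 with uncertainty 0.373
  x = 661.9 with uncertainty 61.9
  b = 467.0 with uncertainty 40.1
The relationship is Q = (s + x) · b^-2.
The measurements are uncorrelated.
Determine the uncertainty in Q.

Let u = s + x = 666.1. δu = √(δs² + δx²) = √(0.139 + 3830) = 61.9, so δu/u = 0.0929.
Q is then a monomial in u, b:
δQ/Q = √((δu/u)² + (-2·δb/b)²) = √(0.00864 + 0.0295) = 0.195
Q = 0.003054, so δQ = 0.195 × 0.003054 = 0.000596.

0.000596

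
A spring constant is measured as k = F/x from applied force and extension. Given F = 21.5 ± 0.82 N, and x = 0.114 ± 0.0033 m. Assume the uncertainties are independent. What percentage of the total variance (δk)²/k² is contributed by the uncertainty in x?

(δk/k)² = (1·δF/F)² + (-1·δx/x)²
  F term: (1×0.0381)² = 0.00145
  x term: (-1×0.0289)² = 0.000838
Total = 0.00229. Share from x = 0.000838/0.00229 = 0.366.

36.6%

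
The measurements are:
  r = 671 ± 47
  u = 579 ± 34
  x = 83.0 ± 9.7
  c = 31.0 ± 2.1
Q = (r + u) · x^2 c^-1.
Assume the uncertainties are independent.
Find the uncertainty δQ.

Let w = r + u = 1250. δw = √(δr² + δu²) = √(2210 + 1160) = 58.0, so δw/w = 0.0464.
Q is then a monomial in w, x, c:
δQ/Q = √((δw/w)² + (2·δx/x)² + (-1·δc/c)²) = √(0.00215 + 0.0546 + 0.00459) = 0.248
Q = 2.78e+05, so δQ = 0.248 × 2.78e+05 = 68800.

68800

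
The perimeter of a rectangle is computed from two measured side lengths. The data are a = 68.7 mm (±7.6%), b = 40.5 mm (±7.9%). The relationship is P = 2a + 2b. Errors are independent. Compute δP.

12.2 mm

Absolute uncertainties add in quadrature for a linear combination:
  (2·δa)² = 109;  (2·δb)² = 40.9
δP = √(150) = 12.2 mm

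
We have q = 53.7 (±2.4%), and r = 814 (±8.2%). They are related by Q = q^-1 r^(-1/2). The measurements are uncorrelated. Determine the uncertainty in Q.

Q is a product of powers, so relative uncertainties combine in quadrature:
  (-1·δq/q)² = (-1×0.0240)² = 0.000576;  (−½·δr/r)² = (-0.5×0.0820)² = 0.00168
δQ/Q = √(0.00226) = 0.0475
Q = 0.000653, so δQ = 0.0475 × 0.000653 = 3.1e-05.

3.1e-05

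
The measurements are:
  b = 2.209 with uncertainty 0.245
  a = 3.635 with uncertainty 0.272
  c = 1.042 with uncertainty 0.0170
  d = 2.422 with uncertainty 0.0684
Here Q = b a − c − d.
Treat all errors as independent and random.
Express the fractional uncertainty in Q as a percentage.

23.6%

Let p = b·a = 8.030. δp/p = √((1·δb/b)² + (1·δa/a)²) = √(0.0123 + 0.00560) = 0.134, so δp = 1.07.
Q = p − c − d: δQ = √(δp² + δc² + δd²) = √(1.15 + 0.000289 + 0.00468) = 1.08
Q = 4.566, so δQ/Q = 1.08/4.566 = 0.236.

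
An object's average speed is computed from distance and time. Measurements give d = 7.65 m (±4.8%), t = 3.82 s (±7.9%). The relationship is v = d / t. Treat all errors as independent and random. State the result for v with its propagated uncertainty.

Since v is a product/quotient, work with relative uncertainties:
  (1·δd/d)² = (1×0.0480)² = 0.00230;  (-1·δt/t)² = (-1×0.0790)² = 0.00624
δv/v = √(0.00855) = 0.0924
v = 2.00 m/s, so δv = 0.0924 × 2.00 = 0.185 m/s.

2.00 ± 0.185 m/s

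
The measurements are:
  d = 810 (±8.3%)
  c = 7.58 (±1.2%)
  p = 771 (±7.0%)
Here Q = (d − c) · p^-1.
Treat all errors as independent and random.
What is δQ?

0.114

Let u = d − c = 802. δu = √(δd² + δc²) = √(4520 + 0.00827) = 67.2, so δu/u = 0.0838.
Q is then a monomial in u, p:
δQ/Q = √((δu/u)² + (-1·δp/p)²) = √(0.00702 + 0.00490) = 0.109
Q = 1.04, so δQ = 0.109 × 1.04 = 0.114.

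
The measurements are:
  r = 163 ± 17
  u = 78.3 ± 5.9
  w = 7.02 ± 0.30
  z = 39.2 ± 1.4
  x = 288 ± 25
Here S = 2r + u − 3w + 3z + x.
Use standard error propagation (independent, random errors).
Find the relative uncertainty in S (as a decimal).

0.0543

Each term contributes (cᵢ δxᵢ)² to (δS)²:
  (2·δr)² = 1160;  (δu)² = 34.8;  (3·δw)² = 0.810;  (3·δz)² = 17.6;  (δx)² = 625
δS = √(1830) = 42.8
S = 789, so δS/S = 42.8/789 = 0.0543.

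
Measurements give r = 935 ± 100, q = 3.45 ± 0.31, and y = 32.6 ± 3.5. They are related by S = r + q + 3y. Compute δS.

Each term contributes (cᵢ δxᵢ)² to (δS)²:
  (δr)² = 10000;  (δq)² = 0.0961;  (3·δy)² = 110
δS = √(10100) = 101

101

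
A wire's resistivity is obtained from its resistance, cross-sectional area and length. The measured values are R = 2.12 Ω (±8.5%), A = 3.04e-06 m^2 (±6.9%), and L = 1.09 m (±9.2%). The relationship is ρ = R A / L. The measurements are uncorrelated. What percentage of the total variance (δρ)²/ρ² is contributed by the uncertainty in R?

(δρ/ρ)² = (1·δR/R)² + (1·δA/A)² + (-1·δL/L)²
  R term: (1×0.0850)² = 0.00723
  A term: (1×0.0690)² = 0.00476
  L term: (-1×0.0920)² = 0.00846
Total = 0.0205. Share from R = 0.00723/0.0205 = 0.353.

35.3%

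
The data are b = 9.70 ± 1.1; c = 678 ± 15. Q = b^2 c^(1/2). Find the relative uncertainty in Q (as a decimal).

Since Q is a product/quotient, work with relative uncertainties:
  (2·δb/b)² = (2×0.113)² = 0.0514;  (½·δc/c)² = (0.5×0.0221)² = 0.000122
δQ/Q = √(0.0516) = 0.227

0.227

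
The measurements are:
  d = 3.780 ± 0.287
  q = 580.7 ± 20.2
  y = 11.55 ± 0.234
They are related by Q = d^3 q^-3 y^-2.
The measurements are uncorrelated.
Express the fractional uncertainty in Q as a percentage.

Products/powers → add relative errors in quadrature, weighted by exponent:
  (3·δd/d)² = (3×0.0759)² = 0.0519;  (-3·δq/q)² = (-3×0.0348)² = 0.0109;  (-2·δy/y)² = (-2×0.0203)² = 0.00164
δQ/Q = √(0.0644) = 0.254

25.4%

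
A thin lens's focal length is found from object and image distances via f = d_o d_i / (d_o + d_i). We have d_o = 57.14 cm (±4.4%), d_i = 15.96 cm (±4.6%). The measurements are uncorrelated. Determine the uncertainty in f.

∂f/∂d_o = (d_i/(d_o+d_i))² = 0.0477;  ∂f/∂d_i = (d_o/(d_o+d_i))² = 0.611
δf = √((∂f/∂d_o · δd_o)² + (∂f/∂d_i · δd_i)²) = √(0.0144 + 0.201) = 0.464 cm

0.464 cm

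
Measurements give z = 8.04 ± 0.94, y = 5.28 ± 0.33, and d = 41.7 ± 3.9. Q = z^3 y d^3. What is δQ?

9.02e+07

Q is a product of powers, so relative uncertainties combine in quadrature:
  (3·δz/z)² = (3×0.117)² = 0.123;  (1·δy/y)² = (1×0.0625)² = 0.00391;  (3·δd/d)² = (3×0.0935)² = 0.0787
δQ/Q = √(0.206) = 0.453
Q = 1.99e+08, so δQ = 0.453 × 1.99e+08 = 9.02e+07.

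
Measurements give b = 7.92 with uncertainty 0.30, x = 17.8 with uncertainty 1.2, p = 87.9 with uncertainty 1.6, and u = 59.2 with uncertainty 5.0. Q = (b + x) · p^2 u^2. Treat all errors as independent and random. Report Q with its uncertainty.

(6.96 ± 1.25) × 10^8

Let w = b + x = 25.7. δw = √(δb² + δx²) = √(0.0900 + 1.44) = 1.24, so δw/w = 0.0481.
Q is then a monomial in w, p, u:
δQ/Q = √((δw/w)² + (2·δp/p)² + (2·δu/u)²) = √(0.00231 + 0.00133 + 0.0285) = 0.179
Q = 6.96e+08, so δQ = 0.179 × 6.96e+08 = 1.25e+08.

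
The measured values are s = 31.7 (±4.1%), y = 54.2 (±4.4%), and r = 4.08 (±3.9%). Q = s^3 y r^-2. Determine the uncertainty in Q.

For a monomial Q ∝ s^3, y, r^-2, fractional errors add in quadrature:
  (3·δs/s)² = (3×0.0410)² = 0.0151;  (1·δy/y)² = (1×0.0440)² = 0.00194;  (-2·δr/r)² = (-2×0.0390)² = 0.00608
δQ/Q = √(0.0231) = 0.152
Q = 1.04e+05, so δQ = 0.152 × 1.04e+05 = 15800.

15800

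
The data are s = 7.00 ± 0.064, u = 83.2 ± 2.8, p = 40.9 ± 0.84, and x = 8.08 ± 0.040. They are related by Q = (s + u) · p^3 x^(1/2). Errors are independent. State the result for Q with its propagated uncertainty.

(1.75 ± 0.121) × 10^7

Let w = s + u = 90.2. δw = √(δs² + δu²) = √(0.00410 + 7.84) = 2.80, so δw/w = 0.0311.
Q is then a monomial in w, p, x:
δQ/Q = √((δw/w)² + (3·δp/p)² + (½·δx/x)²) = √(0.000964 + 0.00380 + 6.13e-06) = 0.0690
Q = 1.75e+07, so δQ = 0.0690 × 1.75e+07 = 1.21e+06.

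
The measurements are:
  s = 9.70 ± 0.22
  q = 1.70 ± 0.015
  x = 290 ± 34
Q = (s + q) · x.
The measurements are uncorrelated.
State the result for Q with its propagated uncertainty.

3310 ± 393

Let u = s + q = 11.4. δu = √(δs² + δq²) = √(0.0484 + 0.000225) = 0.221, so δu/u = 0.0193.
Q is then a monomial in u, x:
δQ/Q = √((δu/u)² + (1·δx/x)²) = √(0.000374 + 0.0137) = 0.119
Q = 3310, so δQ = 0.119 × 3310 = 393.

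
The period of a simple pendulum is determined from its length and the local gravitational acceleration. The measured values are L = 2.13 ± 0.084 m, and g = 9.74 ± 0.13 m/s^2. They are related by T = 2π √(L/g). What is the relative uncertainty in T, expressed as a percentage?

Each factor contributes (exponent × relative error)² to (δT/T)²:
  (½·δL/L)² = (0.5×0.0394)² = 0.000389;  (−½·δg/g)² = (-0.5×0.0133)² = 4.45e-05
δT/T = √(0.000433) = 0.0208

2.08%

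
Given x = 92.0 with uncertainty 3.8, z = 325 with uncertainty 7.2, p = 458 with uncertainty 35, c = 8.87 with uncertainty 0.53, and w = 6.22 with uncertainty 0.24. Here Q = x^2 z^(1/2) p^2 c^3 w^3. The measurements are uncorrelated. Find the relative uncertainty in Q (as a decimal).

0.275

Each factor contributes (exponent × relative error)² to (δQ/Q)²:
  (2·δx/x)² = (2×0.0413)² = 0.00682;  (½·δz/z)² = (0.5×0.0222)² = 0.000123;  (2·δp/p)² = (2×0.0764)² = 0.0234;  (3·δc/c)² = (3×0.0598)² = 0.0321;  (3·δw/w)² = (3×0.0386)² = 0.0134
δQ/Q = √(0.0758) = 0.275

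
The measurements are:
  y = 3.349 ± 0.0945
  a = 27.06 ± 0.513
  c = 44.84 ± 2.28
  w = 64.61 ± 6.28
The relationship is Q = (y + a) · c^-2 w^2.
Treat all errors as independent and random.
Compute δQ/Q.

Let u = y + a = 30.41. δu = √(δy² + δa²) = √(0.00893 + 0.263) = 0.522, so δu/u = 0.0172.
Q is then a monomial in u, c, w:
δQ/Q = √((δu/u)² + (-2·δc/c)² + (2·δw/w)²) = √(0.000294 + 0.0103 + 0.0378) = 0.220

0.220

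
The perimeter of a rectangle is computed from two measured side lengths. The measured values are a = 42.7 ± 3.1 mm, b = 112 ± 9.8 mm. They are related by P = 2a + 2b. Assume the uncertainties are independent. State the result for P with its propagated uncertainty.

P is a linear combination, so absolute uncertainties add in quadrature:
  (2·δa)² = 38.4;  (2·δb)² = 384
δP = √(423) = 20.6 mm
P = 309 mm.

309 ± 20.6 mm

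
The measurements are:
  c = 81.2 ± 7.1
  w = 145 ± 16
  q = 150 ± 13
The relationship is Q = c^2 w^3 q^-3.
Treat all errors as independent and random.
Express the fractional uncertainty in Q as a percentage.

Since Q is a product/quotient, work with relative uncertainties:
  (2·δc/c)² = (2×0.0874)² = 0.0306;  (3·δw/w)² = (3×0.110)² = 0.110;  (-3·δq/q)² = (-3×0.0867)² = 0.0676
δQ/Q = √(0.208) = 0.456

45.6%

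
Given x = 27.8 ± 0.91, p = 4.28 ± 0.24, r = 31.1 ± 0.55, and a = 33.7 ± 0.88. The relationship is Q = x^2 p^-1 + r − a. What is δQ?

Let w = x^2·p^-1 = 181. δw/w = √((2·δx/x)² + (-1·δp/p)²) = √(0.00429 + 0.00314) = 0.0862, so δw = 15.6.
Q = w + r − a: δQ = √(δw² + δr² + δa²) = √(242 + 0.303 + 0.774) = 15.6

15.6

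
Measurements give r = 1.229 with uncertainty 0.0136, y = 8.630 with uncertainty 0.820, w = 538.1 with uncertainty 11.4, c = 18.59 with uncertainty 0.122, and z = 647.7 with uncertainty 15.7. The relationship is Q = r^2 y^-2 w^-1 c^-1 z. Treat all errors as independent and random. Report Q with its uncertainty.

0.001313 ± 0.000255

Products/powers → add relative errors in quadrature, weighted by exponent:
  (2·δr/r)² = (2×0.0111)² = 0.000490;  (-2·δy/y)² = (-2×0.0950)² = 0.0361;  (-1·δw/w)² = (-1×0.0212)² = 0.000449;  (-1·δc/c)² = (-1×0.00656)² = 4.31e-05;  (1·δz/z)² = (1×0.0242)² = 0.000588
δQ/Q = √(0.0377) = 0.194
Q = 0.001313, so δQ = 0.194 × 0.001313 = 0.000255.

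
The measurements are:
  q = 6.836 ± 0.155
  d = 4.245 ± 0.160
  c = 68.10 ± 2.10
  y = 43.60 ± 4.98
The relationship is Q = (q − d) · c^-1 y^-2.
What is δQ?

4.92e-06

Let u = q − d = 2.591. δu = √(δq² + δd²) = √(0.0240 + 0.0256) = 0.223, so δu/u = 0.0860.
Q is then a monomial in u, c, y:
δQ/Q = √((δu/u)² + (-1·δc/c)² + (-2·δy/y)²) = √(0.00739 + 0.000951 + 0.0522) = 0.246
Q = 2.001e-05, so δQ = 0.246 × 2.001e-05 = 4.92e-06.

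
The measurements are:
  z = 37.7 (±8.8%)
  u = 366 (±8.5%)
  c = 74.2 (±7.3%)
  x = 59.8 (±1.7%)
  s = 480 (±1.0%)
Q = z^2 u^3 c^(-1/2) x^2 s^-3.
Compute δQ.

For a monomial Q ∝ z^2, u^3, c^(-1/2), x^2, s^-3, fractional errors add in quadrature:
  (2·δz/z)² = (2×0.0880)² = 0.0310;  (3·δu/u)² = (3×0.0850)² = 0.0650;  (−½·δc/c)² = (-0.5×0.0730)² = 0.00133;  (2·δx/x)² = (2×0.0170)² = 0.00116;  (-3·δs/s)² = (-3×0.0100)² = 0.000900
δQ/Q = √(0.0994) = 0.315
Q = 2.62e+05, so δQ = 0.315 × 2.62e+05 = 82500.

82500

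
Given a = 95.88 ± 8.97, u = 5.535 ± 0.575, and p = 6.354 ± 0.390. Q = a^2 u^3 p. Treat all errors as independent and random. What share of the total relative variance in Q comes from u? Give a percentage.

71.5%

(δQ/Q)² = (2·δa/a)² + (3·δu/u)² + (1·δp/p)²
  a term: (2×0.0936)² = 0.0350
  u term: (3×0.104)² = 0.0971
  p term: (1×0.0614)² = 0.00377
Total = 0.136. Share from u = 0.0971/0.136 = 0.715.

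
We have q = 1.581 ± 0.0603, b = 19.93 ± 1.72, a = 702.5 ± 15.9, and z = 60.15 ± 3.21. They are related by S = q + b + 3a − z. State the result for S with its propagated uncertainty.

2069 ± 47.8

S is a linear combination, so absolute uncertainties add in quadrature:
  (δq)² = 0.00364;  (δb)² = 2.96;  (3·δa)² = 2280;  (δz)² = 10.3
δS = √(2290) = 47.8
S = 2069.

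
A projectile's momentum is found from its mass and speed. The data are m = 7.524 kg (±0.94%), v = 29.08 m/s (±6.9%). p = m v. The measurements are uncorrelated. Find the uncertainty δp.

p is a product of powers, so relative uncertainties combine in quadrature:
  (1·δm/m)² = (1×0.00940)² = 8.84e-05;  (1·δv/v)² = (1×0.0690)² = 0.00476
δp/p = √(0.00485) = 0.0696
p = 218.8 kg·m/s, so δp = 0.0696 × 218.8 = 15.2 kg·m/s.

15.2 kg·m/s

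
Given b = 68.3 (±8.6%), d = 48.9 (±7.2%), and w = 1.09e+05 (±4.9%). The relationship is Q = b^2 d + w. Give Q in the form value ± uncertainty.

Let p = b^2·d = 2.28e+05. δp/p = √((2·δb/b)² + (1·δd/d)²) = √(0.0296 + 0.00518) = 0.186, so δp = 42500.
Q = p + w: δQ = √(δp² + δw²) = √(1.81e+09 + 2.85e+07) = 42900
Q = 3.37e+05.

(3.37 ± 0.429) × 10^5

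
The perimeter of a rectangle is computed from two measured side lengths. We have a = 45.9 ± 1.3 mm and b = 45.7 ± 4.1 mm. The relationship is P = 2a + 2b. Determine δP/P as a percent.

4.70%

Sums and differences: (δP)² = Σ (cᵢ δxᵢ)².
  (2·δa)² = 6.76;  (2·δb)² = 67.2
δP = √(74.0) = 8.60 mm
P = 183 mm, so δP/P = 8.60/183 = 0.0470.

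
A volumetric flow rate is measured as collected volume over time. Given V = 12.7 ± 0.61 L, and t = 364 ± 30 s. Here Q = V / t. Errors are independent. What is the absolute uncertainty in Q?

Products/powers → add relative errors in quadrature, weighted by exponent:
  (1·δV/V)² = (1×0.0480)² = 0.00231;  (-1·δt/t)² = (-1×0.0824)² = 0.00679
δQ/Q = √(0.00910) = 0.0954
Q = 0.0349 L/s, so δQ = 0.0954 × 0.0349 = 0.00333 L/s.

0.00333 L/s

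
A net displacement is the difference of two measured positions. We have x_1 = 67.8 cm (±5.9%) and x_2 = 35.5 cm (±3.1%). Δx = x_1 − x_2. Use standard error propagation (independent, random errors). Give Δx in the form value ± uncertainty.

Sums and differences: (δΔx)² = Σ (cᵢ δxᵢ)².
  (δx_1)² = 16.0;  (δx_2)² = 1.21
δΔx = √(17.2) = 4.15 cm
Δx = 32.3 cm.

32.3 ± 4.15 cm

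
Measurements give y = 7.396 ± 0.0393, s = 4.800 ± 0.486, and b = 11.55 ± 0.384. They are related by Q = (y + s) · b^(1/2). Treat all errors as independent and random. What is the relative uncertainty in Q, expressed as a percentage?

Let u = y + s = 12.20. δu = √(δy² + δs²) = √(0.00154 + 0.236) = 0.488, so δu/u = 0.0400.
Q is then a monomial in u, b:
δQ/Q = √((δu/u)² + (½·δb/b)²) = √(0.00160 + 0.000276) = 0.0433

4.33%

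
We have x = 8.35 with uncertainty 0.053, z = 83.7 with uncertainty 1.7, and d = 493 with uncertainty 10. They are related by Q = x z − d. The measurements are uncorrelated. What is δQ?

Let p = x·z = 699. δp/p = √((1·δx/x)² + (1·δz/z)²) = √(4.03e-05 + 0.000413) = 0.0213, so δp = 14.9.
Q = p − d: δQ = √(δp² + δd²) = √(221 + 100) = 17.9

17.9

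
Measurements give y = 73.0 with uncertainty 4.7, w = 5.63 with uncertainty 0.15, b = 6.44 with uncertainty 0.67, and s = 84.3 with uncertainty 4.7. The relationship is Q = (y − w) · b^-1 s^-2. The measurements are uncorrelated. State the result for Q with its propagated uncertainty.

Let u = y − w = 67.4. δu = √(δy² + δw²) = √(22.1 + 0.0225) = 4.70, so δu/u = 0.0698.
Q is then a monomial in u, b, s:
δQ/Q = √((δu/u)² + (-1·δb/b)² + (-2·δs/s)²) = √(0.00487 + 0.0108 + 0.0124) = 0.168
Q = 0.00147, so δQ = 0.168 × 0.00147 = 0.000247.

0.00147 ± 0.000247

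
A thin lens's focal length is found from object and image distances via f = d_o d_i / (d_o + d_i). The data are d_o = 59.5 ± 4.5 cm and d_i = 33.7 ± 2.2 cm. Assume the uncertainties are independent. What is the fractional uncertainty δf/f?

∂f/∂d_o = (d_i/(d_o+d_i))² = 0.131;  ∂f/∂d_i = (d_o/(d_o+d_i))² = 0.408
δf = √((∂f/∂d_o · δd_o)² + (∂f/∂d_i · δd_i)²) = √(0.346 + 0.804) = 1.07 cm
f = 21.5 cm, so δf/f = 1.07/21.5 = 0.0498.

0.0498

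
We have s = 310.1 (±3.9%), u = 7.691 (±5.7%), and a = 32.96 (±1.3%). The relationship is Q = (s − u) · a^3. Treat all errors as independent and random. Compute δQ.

6.05e+05

Let w = s − u = 302.4. δw = √(δs² + δu²) = √(146 + 0.192) = 12.1, so δw/w = 0.0400.
Q is then a monomial in w, a:
δQ/Q = √((δw/w)² + (3·δa/a)²) = √(0.00160 + 0.00152) = 0.0559
Q = 1.083e+07, so δQ = 0.0559 × 1.083e+07 = 6.05e+05.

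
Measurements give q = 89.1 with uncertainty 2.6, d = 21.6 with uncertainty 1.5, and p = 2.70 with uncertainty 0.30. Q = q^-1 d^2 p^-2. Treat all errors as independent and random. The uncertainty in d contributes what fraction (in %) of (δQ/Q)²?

(δQ/Q)² = (-1·δq/q)² + (2·δd/d)² + (-2·δp/p)²
  q term: (-1×0.0292)² = 0.000852
  d term: (2×0.0694)² = 0.0193
  p term: (-2×0.111)² = 0.0494
Total = 0.0695. Share from d = 0.0193/0.0695 = 0.277.

27.7%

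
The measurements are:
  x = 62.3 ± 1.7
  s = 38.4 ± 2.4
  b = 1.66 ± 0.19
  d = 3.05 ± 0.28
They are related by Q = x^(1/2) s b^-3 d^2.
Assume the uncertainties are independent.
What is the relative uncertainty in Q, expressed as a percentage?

Since Q is a product/quotient, work with relative uncertainties:
  (½·δx/x)² = (0.5×0.0273)² = 0.000186;  (1·δs/s)² = (1×0.0625)² = 0.00391;  (-3·δb/b)² = (-3×0.114)² = 0.118;  (2·δd/d)² = (2×0.0918)² = 0.0337
δQ/Q = √(0.156) = 0.395

39.5%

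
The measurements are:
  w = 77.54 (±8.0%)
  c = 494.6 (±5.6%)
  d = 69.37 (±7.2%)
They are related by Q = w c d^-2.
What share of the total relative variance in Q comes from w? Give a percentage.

21.1%

(δQ/Q)² = (1·δw/w)² + (1·δc/c)² + (-2·δd/d)²
  w term: (1×0.0800)² = 0.00640
  c term: (1×0.0560)² = 0.00314
  d term: (-2×0.0720)² = 0.0207
Total = 0.0303. Share from w = 0.00640/0.0303 = 0.211.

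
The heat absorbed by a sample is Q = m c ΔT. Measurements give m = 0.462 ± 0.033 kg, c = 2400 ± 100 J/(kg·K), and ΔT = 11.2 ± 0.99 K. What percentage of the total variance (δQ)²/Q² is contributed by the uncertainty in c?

11.8%

(δQ/Q)² = (1·δm/m)² + (1·δc/c)² + (1·δΔT/ΔT)²
  m term: (1×0.0714)² = 0.00510
  c term: (1×0.0417)² = 0.00174
  ΔT term: (1×0.0884)² = 0.00781
Total = 0.0147. Share from c = 0.00174/0.0147 = 0.118.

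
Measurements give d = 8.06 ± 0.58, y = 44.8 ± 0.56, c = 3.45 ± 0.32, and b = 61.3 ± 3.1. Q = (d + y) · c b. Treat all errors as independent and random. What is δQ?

Let u = d + y = 52.9. δu = √(δd² + δy²) = √(0.336 + 0.314) = 0.806, so δu/u = 0.0153.
Q is then a monomial in u, c, b:
δQ/Q = √((δu/u)² + (1·δc/c)² + (1·δb/b)²) = √(0.000233 + 0.00860 + 0.00256) = 0.107
Q = 11200, so δQ = 0.107 × 11200 = 1190.

1190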